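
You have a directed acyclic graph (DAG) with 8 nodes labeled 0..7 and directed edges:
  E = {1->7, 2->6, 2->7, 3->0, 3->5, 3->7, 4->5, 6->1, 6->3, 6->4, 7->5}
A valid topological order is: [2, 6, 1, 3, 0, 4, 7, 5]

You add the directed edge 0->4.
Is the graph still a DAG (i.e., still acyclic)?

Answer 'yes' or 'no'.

Answer: yes

Derivation:
Given toposort: [2, 6, 1, 3, 0, 4, 7, 5]
Position of 0: index 4; position of 4: index 5
New edge 0->4: forward
Forward edge: respects the existing order. Still a DAG, same toposort still valid.
Still a DAG? yes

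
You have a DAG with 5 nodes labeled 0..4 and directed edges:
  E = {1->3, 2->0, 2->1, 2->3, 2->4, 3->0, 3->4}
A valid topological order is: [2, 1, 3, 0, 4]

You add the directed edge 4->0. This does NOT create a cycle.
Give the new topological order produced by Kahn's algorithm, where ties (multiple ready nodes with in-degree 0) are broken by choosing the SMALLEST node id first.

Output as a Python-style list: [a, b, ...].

Answer: [2, 1, 3, 4, 0]

Derivation:
Old toposort: [2, 1, 3, 0, 4]
Added edge: 4->0
Position of 4 (4) > position of 0 (3). Must reorder: 4 must now come before 0.
Run Kahn's algorithm (break ties by smallest node id):
  initial in-degrees: [3, 1, 0, 2, 2]
  ready (indeg=0): [2]
  pop 2: indeg[0]->2; indeg[1]->0; indeg[3]->1; indeg[4]->1 | ready=[1] | order so far=[2]
  pop 1: indeg[3]->0 | ready=[3] | order so far=[2, 1]
  pop 3: indeg[0]->1; indeg[4]->0 | ready=[4] | order so far=[2, 1, 3]
  pop 4: indeg[0]->0 | ready=[0] | order so far=[2, 1, 3, 4]
  pop 0: no out-edges | ready=[] | order so far=[2, 1, 3, 4, 0]
  Result: [2, 1, 3, 4, 0]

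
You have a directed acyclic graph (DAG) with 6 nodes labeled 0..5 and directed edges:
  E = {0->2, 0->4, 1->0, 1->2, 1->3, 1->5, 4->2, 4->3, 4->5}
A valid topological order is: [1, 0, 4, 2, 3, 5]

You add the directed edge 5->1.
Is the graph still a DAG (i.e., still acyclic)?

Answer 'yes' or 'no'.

Given toposort: [1, 0, 4, 2, 3, 5]
Position of 5: index 5; position of 1: index 0
New edge 5->1: backward (u after v in old order)
Backward edge: old toposort is now invalid. Check if this creates a cycle.
Does 1 already reach 5? Reachable from 1: [0, 1, 2, 3, 4, 5]. YES -> cycle!
Still a DAG? no

Answer: no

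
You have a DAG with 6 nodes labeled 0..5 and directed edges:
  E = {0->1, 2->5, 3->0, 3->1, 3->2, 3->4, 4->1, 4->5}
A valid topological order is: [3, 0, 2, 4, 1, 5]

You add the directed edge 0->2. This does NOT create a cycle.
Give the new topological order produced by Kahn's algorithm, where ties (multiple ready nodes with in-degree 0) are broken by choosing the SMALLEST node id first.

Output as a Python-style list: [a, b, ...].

Answer: [3, 0, 2, 4, 1, 5]

Derivation:
Old toposort: [3, 0, 2, 4, 1, 5]
Added edge: 0->2
Position of 0 (1) < position of 2 (2). Old order still valid.
Run Kahn's algorithm (break ties by smallest node id):
  initial in-degrees: [1, 3, 2, 0, 1, 2]
  ready (indeg=0): [3]
  pop 3: indeg[0]->0; indeg[1]->2; indeg[2]->1; indeg[4]->0 | ready=[0, 4] | order so far=[3]
  pop 0: indeg[1]->1; indeg[2]->0 | ready=[2, 4] | order so far=[3, 0]
  pop 2: indeg[5]->1 | ready=[4] | order so far=[3, 0, 2]
  pop 4: indeg[1]->0; indeg[5]->0 | ready=[1, 5] | order so far=[3, 0, 2, 4]
  pop 1: no out-edges | ready=[5] | order so far=[3, 0, 2, 4, 1]
  pop 5: no out-edges | ready=[] | order so far=[3, 0, 2, 4, 1, 5]
  Result: [3, 0, 2, 4, 1, 5]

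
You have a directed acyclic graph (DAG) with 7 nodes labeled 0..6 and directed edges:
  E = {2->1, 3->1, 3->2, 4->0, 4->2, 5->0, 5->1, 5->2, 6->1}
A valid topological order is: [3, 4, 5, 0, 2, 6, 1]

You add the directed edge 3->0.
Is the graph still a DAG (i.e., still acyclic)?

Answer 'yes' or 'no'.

Given toposort: [3, 4, 5, 0, 2, 6, 1]
Position of 3: index 0; position of 0: index 3
New edge 3->0: forward
Forward edge: respects the existing order. Still a DAG, same toposort still valid.
Still a DAG? yes

Answer: yes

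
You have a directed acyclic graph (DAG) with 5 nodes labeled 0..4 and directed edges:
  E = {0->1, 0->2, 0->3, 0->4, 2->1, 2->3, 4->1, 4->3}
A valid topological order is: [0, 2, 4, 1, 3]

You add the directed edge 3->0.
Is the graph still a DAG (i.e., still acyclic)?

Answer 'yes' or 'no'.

Answer: no

Derivation:
Given toposort: [0, 2, 4, 1, 3]
Position of 3: index 4; position of 0: index 0
New edge 3->0: backward (u after v in old order)
Backward edge: old toposort is now invalid. Check if this creates a cycle.
Does 0 already reach 3? Reachable from 0: [0, 1, 2, 3, 4]. YES -> cycle!
Still a DAG? no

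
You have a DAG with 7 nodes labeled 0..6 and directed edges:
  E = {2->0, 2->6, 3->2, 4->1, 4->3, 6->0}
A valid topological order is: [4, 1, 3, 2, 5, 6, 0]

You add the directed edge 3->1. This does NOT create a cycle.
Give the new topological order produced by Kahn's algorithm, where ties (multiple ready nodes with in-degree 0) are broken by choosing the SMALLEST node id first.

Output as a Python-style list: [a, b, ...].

Answer: [4, 3, 1, 2, 5, 6, 0]

Derivation:
Old toposort: [4, 1, 3, 2, 5, 6, 0]
Added edge: 3->1
Position of 3 (2) > position of 1 (1). Must reorder: 3 must now come before 1.
Run Kahn's algorithm (break ties by smallest node id):
  initial in-degrees: [2, 2, 1, 1, 0, 0, 1]
  ready (indeg=0): [4, 5]
  pop 4: indeg[1]->1; indeg[3]->0 | ready=[3, 5] | order so far=[4]
  pop 3: indeg[1]->0; indeg[2]->0 | ready=[1, 2, 5] | order so far=[4, 3]
  pop 1: no out-edges | ready=[2, 5] | order so far=[4, 3, 1]
  pop 2: indeg[0]->1; indeg[6]->0 | ready=[5, 6] | order so far=[4, 3, 1, 2]
  pop 5: no out-edges | ready=[6] | order so far=[4, 3, 1, 2, 5]
  pop 6: indeg[0]->0 | ready=[0] | order so far=[4, 3, 1, 2, 5, 6]
  pop 0: no out-edges | ready=[] | order so far=[4, 3, 1, 2, 5, 6, 0]
  Result: [4, 3, 1, 2, 5, 6, 0]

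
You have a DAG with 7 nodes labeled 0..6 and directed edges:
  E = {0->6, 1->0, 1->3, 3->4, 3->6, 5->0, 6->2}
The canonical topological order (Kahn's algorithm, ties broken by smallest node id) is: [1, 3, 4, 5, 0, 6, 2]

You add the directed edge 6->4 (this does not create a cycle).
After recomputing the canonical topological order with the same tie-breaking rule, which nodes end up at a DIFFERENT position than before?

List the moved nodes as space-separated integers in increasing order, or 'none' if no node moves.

Old toposort: [1, 3, 4, 5, 0, 6, 2]
Added edge 6->4
Recompute Kahn (smallest-id tiebreak):
  initial in-degrees: [2, 0, 1, 1, 2, 0, 2]
  ready (indeg=0): [1, 5]
  pop 1: indeg[0]->1; indeg[3]->0 | ready=[3, 5] | order so far=[1]
  pop 3: indeg[4]->1; indeg[6]->1 | ready=[5] | order so far=[1, 3]
  pop 5: indeg[0]->0 | ready=[0] | order so far=[1, 3, 5]
  pop 0: indeg[6]->0 | ready=[6] | order so far=[1, 3, 5, 0]
  pop 6: indeg[2]->0; indeg[4]->0 | ready=[2, 4] | order so far=[1, 3, 5, 0, 6]
  pop 2: no out-edges | ready=[4] | order so far=[1, 3, 5, 0, 6, 2]
  pop 4: no out-edges | ready=[] | order so far=[1, 3, 5, 0, 6, 2, 4]
New canonical toposort: [1, 3, 5, 0, 6, 2, 4]
Compare positions:
  Node 0: index 4 -> 3 (moved)
  Node 1: index 0 -> 0 (same)
  Node 2: index 6 -> 5 (moved)
  Node 3: index 1 -> 1 (same)
  Node 4: index 2 -> 6 (moved)
  Node 5: index 3 -> 2 (moved)
  Node 6: index 5 -> 4 (moved)
Nodes that changed position: 0 2 4 5 6

Answer: 0 2 4 5 6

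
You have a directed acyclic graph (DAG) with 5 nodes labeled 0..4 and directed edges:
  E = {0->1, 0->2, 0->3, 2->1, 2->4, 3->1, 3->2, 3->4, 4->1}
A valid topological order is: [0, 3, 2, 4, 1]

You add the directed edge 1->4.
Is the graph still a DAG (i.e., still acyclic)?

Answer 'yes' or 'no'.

Given toposort: [0, 3, 2, 4, 1]
Position of 1: index 4; position of 4: index 3
New edge 1->4: backward (u after v in old order)
Backward edge: old toposort is now invalid. Check if this creates a cycle.
Does 4 already reach 1? Reachable from 4: [1, 4]. YES -> cycle!
Still a DAG? no

Answer: no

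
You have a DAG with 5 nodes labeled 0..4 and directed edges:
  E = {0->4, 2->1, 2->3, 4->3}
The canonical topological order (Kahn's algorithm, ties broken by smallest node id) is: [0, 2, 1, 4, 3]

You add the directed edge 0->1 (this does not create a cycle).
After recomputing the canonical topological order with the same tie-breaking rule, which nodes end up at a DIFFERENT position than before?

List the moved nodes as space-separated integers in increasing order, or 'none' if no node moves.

Answer: none

Derivation:
Old toposort: [0, 2, 1, 4, 3]
Added edge 0->1
Recompute Kahn (smallest-id tiebreak):
  initial in-degrees: [0, 2, 0, 2, 1]
  ready (indeg=0): [0, 2]
  pop 0: indeg[1]->1; indeg[4]->0 | ready=[2, 4] | order so far=[0]
  pop 2: indeg[1]->0; indeg[3]->1 | ready=[1, 4] | order so far=[0, 2]
  pop 1: no out-edges | ready=[4] | order so far=[0, 2, 1]
  pop 4: indeg[3]->0 | ready=[3] | order so far=[0, 2, 1, 4]
  pop 3: no out-edges | ready=[] | order so far=[0, 2, 1, 4, 3]
New canonical toposort: [0, 2, 1, 4, 3]
Compare positions:
  Node 0: index 0 -> 0 (same)
  Node 1: index 2 -> 2 (same)
  Node 2: index 1 -> 1 (same)
  Node 3: index 4 -> 4 (same)
  Node 4: index 3 -> 3 (same)
Nodes that changed position: none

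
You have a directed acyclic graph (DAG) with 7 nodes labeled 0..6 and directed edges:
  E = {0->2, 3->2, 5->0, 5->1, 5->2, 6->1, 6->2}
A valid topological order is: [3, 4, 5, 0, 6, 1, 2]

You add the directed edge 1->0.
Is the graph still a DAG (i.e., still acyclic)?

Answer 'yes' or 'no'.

Given toposort: [3, 4, 5, 0, 6, 1, 2]
Position of 1: index 5; position of 0: index 3
New edge 1->0: backward (u after v in old order)
Backward edge: old toposort is now invalid. Check if this creates a cycle.
Does 0 already reach 1? Reachable from 0: [0, 2]. NO -> still a DAG (reorder needed).
Still a DAG? yes

Answer: yes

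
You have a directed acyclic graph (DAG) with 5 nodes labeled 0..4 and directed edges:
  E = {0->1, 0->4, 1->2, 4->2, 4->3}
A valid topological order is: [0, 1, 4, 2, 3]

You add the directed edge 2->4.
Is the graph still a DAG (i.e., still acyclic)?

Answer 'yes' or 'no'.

Given toposort: [0, 1, 4, 2, 3]
Position of 2: index 3; position of 4: index 2
New edge 2->4: backward (u after v in old order)
Backward edge: old toposort is now invalid. Check if this creates a cycle.
Does 4 already reach 2? Reachable from 4: [2, 3, 4]. YES -> cycle!
Still a DAG? no

Answer: no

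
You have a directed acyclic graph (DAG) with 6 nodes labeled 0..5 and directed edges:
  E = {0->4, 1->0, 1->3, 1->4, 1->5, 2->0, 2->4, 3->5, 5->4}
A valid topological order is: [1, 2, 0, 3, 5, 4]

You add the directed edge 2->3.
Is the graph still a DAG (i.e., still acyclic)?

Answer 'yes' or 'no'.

Answer: yes

Derivation:
Given toposort: [1, 2, 0, 3, 5, 4]
Position of 2: index 1; position of 3: index 3
New edge 2->3: forward
Forward edge: respects the existing order. Still a DAG, same toposort still valid.
Still a DAG? yes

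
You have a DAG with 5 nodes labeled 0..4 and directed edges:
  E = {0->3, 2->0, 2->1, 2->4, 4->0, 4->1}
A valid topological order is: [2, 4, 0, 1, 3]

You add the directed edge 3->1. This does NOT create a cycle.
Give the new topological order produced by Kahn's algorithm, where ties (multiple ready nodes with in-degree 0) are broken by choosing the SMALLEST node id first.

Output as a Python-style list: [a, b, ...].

Old toposort: [2, 4, 0, 1, 3]
Added edge: 3->1
Position of 3 (4) > position of 1 (3). Must reorder: 3 must now come before 1.
Run Kahn's algorithm (break ties by smallest node id):
  initial in-degrees: [2, 3, 0, 1, 1]
  ready (indeg=0): [2]
  pop 2: indeg[0]->1; indeg[1]->2; indeg[4]->0 | ready=[4] | order so far=[2]
  pop 4: indeg[0]->0; indeg[1]->1 | ready=[0] | order so far=[2, 4]
  pop 0: indeg[3]->0 | ready=[3] | order so far=[2, 4, 0]
  pop 3: indeg[1]->0 | ready=[1] | order so far=[2, 4, 0, 3]
  pop 1: no out-edges | ready=[] | order so far=[2, 4, 0, 3, 1]
  Result: [2, 4, 0, 3, 1]

Answer: [2, 4, 0, 3, 1]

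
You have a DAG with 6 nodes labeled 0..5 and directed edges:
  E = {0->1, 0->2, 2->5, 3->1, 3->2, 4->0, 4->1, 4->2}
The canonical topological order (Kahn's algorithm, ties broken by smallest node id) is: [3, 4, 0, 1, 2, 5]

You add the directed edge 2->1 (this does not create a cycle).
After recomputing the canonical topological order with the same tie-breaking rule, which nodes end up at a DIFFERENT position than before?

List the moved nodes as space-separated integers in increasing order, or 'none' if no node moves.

Answer: 1 2

Derivation:
Old toposort: [3, 4, 0, 1, 2, 5]
Added edge 2->1
Recompute Kahn (smallest-id tiebreak):
  initial in-degrees: [1, 4, 3, 0, 0, 1]
  ready (indeg=0): [3, 4]
  pop 3: indeg[1]->3; indeg[2]->2 | ready=[4] | order so far=[3]
  pop 4: indeg[0]->0; indeg[1]->2; indeg[2]->1 | ready=[0] | order so far=[3, 4]
  pop 0: indeg[1]->1; indeg[2]->0 | ready=[2] | order so far=[3, 4, 0]
  pop 2: indeg[1]->0; indeg[5]->0 | ready=[1, 5] | order so far=[3, 4, 0, 2]
  pop 1: no out-edges | ready=[5] | order so far=[3, 4, 0, 2, 1]
  pop 5: no out-edges | ready=[] | order so far=[3, 4, 0, 2, 1, 5]
New canonical toposort: [3, 4, 0, 2, 1, 5]
Compare positions:
  Node 0: index 2 -> 2 (same)
  Node 1: index 3 -> 4 (moved)
  Node 2: index 4 -> 3 (moved)
  Node 3: index 0 -> 0 (same)
  Node 4: index 1 -> 1 (same)
  Node 5: index 5 -> 5 (same)
Nodes that changed position: 1 2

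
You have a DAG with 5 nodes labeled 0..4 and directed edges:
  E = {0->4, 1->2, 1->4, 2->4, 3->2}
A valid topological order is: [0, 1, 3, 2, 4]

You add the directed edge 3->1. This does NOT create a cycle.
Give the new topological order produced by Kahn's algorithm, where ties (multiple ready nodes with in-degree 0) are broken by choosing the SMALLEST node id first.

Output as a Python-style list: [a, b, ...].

Answer: [0, 3, 1, 2, 4]

Derivation:
Old toposort: [0, 1, 3, 2, 4]
Added edge: 3->1
Position of 3 (2) > position of 1 (1). Must reorder: 3 must now come before 1.
Run Kahn's algorithm (break ties by smallest node id):
  initial in-degrees: [0, 1, 2, 0, 3]
  ready (indeg=0): [0, 3]
  pop 0: indeg[4]->2 | ready=[3] | order so far=[0]
  pop 3: indeg[1]->0; indeg[2]->1 | ready=[1] | order so far=[0, 3]
  pop 1: indeg[2]->0; indeg[4]->1 | ready=[2] | order so far=[0, 3, 1]
  pop 2: indeg[4]->0 | ready=[4] | order so far=[0, 3, 1, 2]
  pop 4: no out-edges | ready=[] | order so far=[0, 3, 1, 2, 4]
  Result: [0, 3, 1, 2, 4]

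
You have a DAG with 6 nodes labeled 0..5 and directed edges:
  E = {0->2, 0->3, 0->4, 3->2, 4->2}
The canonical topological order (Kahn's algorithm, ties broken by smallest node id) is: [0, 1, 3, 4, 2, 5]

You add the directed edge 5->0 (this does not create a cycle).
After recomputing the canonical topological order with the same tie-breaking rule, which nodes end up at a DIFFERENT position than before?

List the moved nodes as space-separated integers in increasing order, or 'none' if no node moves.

Old toposort: [0, 1, 3, 4, 2, 5]
Added edge 5->0
Recompute Kahn (smallest-id tiebreak):
  initial in-degrees: [1, 0, 3, 1, 1, 0]
  ready (indeg=0): [1, 5]
  pop 1: no out-edges | ready=[5] | order so far=[1]
  pop 5: indeg[0]->0 | ready=[0] | order so far=[1, 5]
  pop 0: indeg[2]->2; indeg[3]->0; indeg[4]->0 | ready=[3, 4] | order so far=[1, 5, 0]
  pop 3: indeg[2]->1 | ready=[4] | order so far=[1, 5, 0, 3]
  pop 4: indeg[2]->0 | ready=[2] | order so far=[1, 5, 0, 3, 4]
  pop 2: no out-edges | ready=[] | order so far=[1, 5, 0, 3, 4, 2]
New canonical toposort: [1, 5, 0, 3, 4, 2]
Compare positions:
  Node 0: index 0 -> 2 (moved)
  Node 1: index 1 -> 0 (moved)
  Node 2: index 4 -> 5 (moved)
  Node 3: index 2 -> 3 (moved)
  Node 4: index 3 -> 4 (moved)
  Node 5: index 5 -> 1 (moved)
Nodes that changed position: 0 1 2 3 4 5

Answer: 0 1 2 3 4 5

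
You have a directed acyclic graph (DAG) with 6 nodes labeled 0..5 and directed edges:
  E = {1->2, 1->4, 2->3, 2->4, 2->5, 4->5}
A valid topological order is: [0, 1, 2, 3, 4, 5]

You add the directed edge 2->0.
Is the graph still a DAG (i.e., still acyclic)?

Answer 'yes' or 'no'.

Given toposort: [0, 1, 2, 3, 4, 5]
Position of 2: index 2; position of 0: index 0
New edge 2->0: backward (u after v in old order)
Backward edge: old toposort is now invalid. Check if this creates a cycle.
Does 0 already reach 2? Reachable from 0: [0]. NO -> still a DAG (reorder needed).
Still a DAG? yes

Answer: yes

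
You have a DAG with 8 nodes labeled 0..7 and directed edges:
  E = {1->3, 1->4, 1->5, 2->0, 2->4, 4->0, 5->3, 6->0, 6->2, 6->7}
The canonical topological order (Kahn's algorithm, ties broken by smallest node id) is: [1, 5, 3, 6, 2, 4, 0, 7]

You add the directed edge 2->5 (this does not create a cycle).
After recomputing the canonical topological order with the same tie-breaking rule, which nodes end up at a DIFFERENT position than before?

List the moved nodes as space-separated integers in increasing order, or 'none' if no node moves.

Old toposort: [1, 5, 3, 6, 2, 4, 0, 7]
Added edge 2->5
Recompute Kahn (smallest-id tiebreak):
  initial in-degrees: [3, 0, 1, 2, 2, 2, 0, 1]
  ready (indeg=0): [1, 6]
  pop 1: indeg[3]->1; indeg[4]->1; indeg[5]->1 | ready=[6] | order so far=[1]
  pop 6: indeg[0]->2; indeg[2]->0; indeg[7]->0 | ready=[2, 7] | order so far=[1, 6]
  pop 2: indeg[0]->1; indeg[4]->0; indeg[5]->0 | ready=[4, 5, 7] | order so far=[1, 6, 2]
  pop 4: indeg[0]->0 | ready=[0, 5, 7] | order so far=[1, 6, 2, 4]
  pop 0: no out-edges | ready=[5, 7] | order so far=[1, 6, 2, 4, 0]
  pop 5: indeg[3]->0 | ready=[3, 7] | order so far=[1, 6, 2, 4, 0, 5]
  pop 3: no out-edges | ready=[7] | order so far=[1, 6, 2, 4, 0, 5, 3]
  pop 7: no out-edges | ready=[] | order so far=[1, 6, 2, 4, 0, 5, 3, 7]
New canonical toposort: [1, 6, 2, 4, 0, 5, 3, 7]
Compare positions:
  Node 0: index 6 -> 4 (moved)
  Node 1: index 0 -> 0 (same)
  Node 2: index 4 -> 2 (moved)
  Node 3: index 2 -> 6 (moved)
  Node 4: index 5 -> 3 (moved)
  Node 5: index 1 -> 5 (moved)
  Node 6: index 3 -> 1 (moved)
  Node 7: index 7 -> 7 (same)
Nodes that changed position: 0 2 3 4 5 6

Answer: 0 2 3 4 5 6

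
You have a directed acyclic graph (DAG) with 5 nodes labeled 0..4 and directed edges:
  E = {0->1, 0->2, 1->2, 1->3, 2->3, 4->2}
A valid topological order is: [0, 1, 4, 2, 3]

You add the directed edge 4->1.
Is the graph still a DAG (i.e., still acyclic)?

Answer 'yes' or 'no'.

Answer: yes

Derivation:
Given toposort: [0, 1, 4, 2, 3]
Position of 4: index 2; position of 1: index 1
New edge 4->1: backward (u after v in old order)
Backward edge: old toposort is now invalid. Check if this creates a cycle.
Does 1 already reach 4? Reachable from 1: [1, 2, 3]. NO -> still a DAG (reorder needed).
Still a DAG? yes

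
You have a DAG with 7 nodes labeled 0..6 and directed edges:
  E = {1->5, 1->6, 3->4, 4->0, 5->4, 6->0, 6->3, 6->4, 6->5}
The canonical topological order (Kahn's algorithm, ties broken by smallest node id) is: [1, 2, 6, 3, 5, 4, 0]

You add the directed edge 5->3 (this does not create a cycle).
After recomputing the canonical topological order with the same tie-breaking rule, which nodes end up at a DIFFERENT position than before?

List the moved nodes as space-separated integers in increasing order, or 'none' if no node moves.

Old toposort: [1, 2, 6, 3, 5, 4, 0]
Added edge 5->3
Recompute Kahn (smallest-id tiebreak):
  initial in-degrees: [2, 0, 0, 2, 3, 2, 1]
  ready (indeg=0): [1, 2]
  pop 1: indeg[5]->1; indeg[6]->0 | ready=[2, 6] | order so far=[1]
  pop 2: no out-edges | ready=[6] | order so far=[1, 2]
  pop 6: indeg[0]->1; indeg[3]->1; indeg[4]->2; indeg[5]->0 | ready=[5] | order so far=[1, 2, 6]
  pop 5: indeg[3]->0; indeg[4]->1 | ready=[3] | order so far=[1, 2, 6, 5]
  pop 3: indeg[4]->0 | ready=[4] | order so far=[1, 2, 6, 5, 3]
  pop 4: indeg[0]->0 | ready=[0] | order so far=[1, 2, 6, 5, 3, 4]
  pop 0: no out-edges | ready=[] | order so far=[1, 2, 6, 5, 3, 4, 0]
New canonical toposort: [1, 2, 6, 5, 3, 4, 0]
Compare positions:
  Node 0: index 6 -> 6 (same)
  Node 1: index 0 -> 0 (same)
  Node 2: index 1 -> 1 (same)
  Node 3: index 3 -> 4 (moved)
  Node 4: index 5 -> 5 (same)
  Node 5: index 4 -> 3 (moved)
  Node 6: index 2 -> 2 (same)
Nodes that changed position: 3 5

Answer: 3 5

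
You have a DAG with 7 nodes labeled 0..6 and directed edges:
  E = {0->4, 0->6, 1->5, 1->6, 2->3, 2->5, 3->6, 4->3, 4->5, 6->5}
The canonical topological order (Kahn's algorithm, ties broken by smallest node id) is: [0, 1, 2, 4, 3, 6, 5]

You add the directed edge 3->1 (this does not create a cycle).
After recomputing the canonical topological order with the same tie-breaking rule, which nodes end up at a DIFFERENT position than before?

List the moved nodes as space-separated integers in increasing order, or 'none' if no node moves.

Old toposort: [0, 1, 2, 4, 3, 6, 5]
Added edge 3->1
Recompute Kahn (smallest-id tiebreak):
  initial in-degrees: [0, 1, 0, 2, 1, 4, 3]
  ready (indeg=0): [0, 2]
  pop 0: indeg[4]->0; indeg[6]->2 | ready=[2, 4] | order so far=[0]
  pop 2: indeg[3]->1; indeg[5]->3 | ready=[4] | order so far=[0, 2]
  pop 4: indeg[3]->0; indeg[5]->2 | ready=[3] | order so far=[0, 2, 4]
  pop 3: indeg[1]->0; indeg[6]->1 | ready=[1] | order so far=[0, 2, 4, 3]
  pop 1: indeg[5]->1; indeg[6]->0 | ready=[6] | order so far=[0, 2, 4, 3, 1]
  pop 6: indeg[5]->0 | ready=[5] | order so far=[0, 2, 4, 3, 1, 6]
  pop 5: no out-edges | ready=[] | order so far=[0, 2, 4, 3, 1, 6, 5]
New canonical toposort: [0, 2, 4, 3, 1, 6, 5]
Compare positions:
  Node 0: index 0 -> 0 (same)
  Node 1: index 1 -> 4 (moved)
  Node 2: index 2 -> 1 (moved)
  Node 3: index 4 -> 3 (moved)
  Node 4: index 3 -> 2 (moved)
  Node 5: index 6 -> 6 (same)
  Node 6: index 5 -> 5 (same)
Nodes that changed position: 1 2 3 4

Answer: 1 2 3 4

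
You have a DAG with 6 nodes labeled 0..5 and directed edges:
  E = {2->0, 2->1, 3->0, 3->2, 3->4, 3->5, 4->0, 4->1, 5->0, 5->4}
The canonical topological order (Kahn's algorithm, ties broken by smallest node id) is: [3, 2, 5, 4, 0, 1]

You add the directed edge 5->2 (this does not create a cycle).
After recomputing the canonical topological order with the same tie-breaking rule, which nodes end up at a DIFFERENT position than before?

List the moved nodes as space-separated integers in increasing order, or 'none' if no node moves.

Answer: 2 5

Derivation:
Old toposort: [3, 2, 5, 4, 0, 1]
Added edge 5->2
Recompute Kahn (smallest-id tiebreak):
  initial in-degrees: [4, 2, 2, 0, 2, 1]
  ready (indeg=0): [3]
  pop 3: indeg[0]->3; indeg[2]->1; indeg[4]->1; indeg[5]->0 | ready=[5] | order so far=[3]
  pop 5: indeg[0]->2; indeg[2]->0; indeg[4]->0 | ready=[2, 4] | order so far=[3, 5]
  pop 2: indeg[0]->1; indeg[1]->1 | ready=[4] | order so far=[3, 5, 2]
  pop 4: indeg[0]->0; indeg[1]->0 | ready=[0, 1] | order so far=[3, 5, 2, 4]
  pop 0: no out-edges | ready=[1] | order so far=[3, 5, 2, 4, 0]
  pop 1: no out-edges | ready=[] | order so far=[3, 5, 2, 4, 0, 1]
New canonical toposort: [3, 5, 2, 4, 0, 1]
Compare positions:
  Node 0: index 4 -> 4 (same)
  Node 1: index 5 -> 5 (same)
  Node 2: index 1 -> 2 (moved)
  Node 3: index 0 -> 0 (same)
  Node 4: index 3 -> 3 (same)
  Node 5: index 2 -> 1 (moved)
Nodes that changed position: 2 5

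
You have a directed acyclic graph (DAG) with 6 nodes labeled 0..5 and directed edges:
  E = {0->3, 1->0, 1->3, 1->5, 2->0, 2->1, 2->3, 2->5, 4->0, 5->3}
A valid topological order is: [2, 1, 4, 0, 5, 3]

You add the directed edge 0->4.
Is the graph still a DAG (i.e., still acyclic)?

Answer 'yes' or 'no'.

Given toposort: [2, 1, 4, 0, 5, 3]
Position of 0: index 3; position of 4: index 2
New edge 0->4: backward (u after v in old order)
Backward edge: old toposort is now invalid. Check if this creates a cycle.
Does 4 already reach 0? Reachable from 4: [0, 3, 4]. YES -> cycle!
Still a DAG? no

Answer: no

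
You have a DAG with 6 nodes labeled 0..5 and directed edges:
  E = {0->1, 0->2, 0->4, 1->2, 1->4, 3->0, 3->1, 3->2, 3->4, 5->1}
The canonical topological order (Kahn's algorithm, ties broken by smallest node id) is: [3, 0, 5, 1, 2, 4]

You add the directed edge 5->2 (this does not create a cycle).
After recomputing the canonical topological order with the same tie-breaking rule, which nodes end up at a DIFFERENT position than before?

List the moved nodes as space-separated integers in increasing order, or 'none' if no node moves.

Answer: none

Derivation:
Old toposort: [3, 0, 5, 1, 2, 4]
Added edge 5->2
Recompute Kahn (smallest-id tiebreak):
  initial in-degrees: [1, 3, 4, 0, 3, 0]
  ready (indeg=0): [3, 5]
  pop 3: indeg[0]->0; indeg[1]->2; indeg[2]->3; indeg[4]->2 | ready=[0, 5] | order so far=[3]
  pop 0: indeg[1]->1; indeg[2]->2; indeg[4]->1 | ready=[5] | order so far=[3, 0]
  pop 5: indeg[1]->0; indeg[2]->1 | ready=[1] | order so far=[3, 0, 5]
  pop 1: indeg[2]->0; indeg[4]->0 | ready=[2, 4] | order so far=[3, 0, 5, 1]
  pop 2: no out-edges | ready=[4] | order so far=[3, 0, 5, 1, 2]
  pop 4: no out-edges | ready=[] | order so far=[3, 0, 5, 1, 2, 4]
New canonical toposort: [3, 0, 5, 1, 2, 4]
Compare positions:
  Node 0: index 1 -> 1 (same)
  Node 1: index 3 -> 3 (same)
  Node 2: index 4 -> 4 (same)
  Node 3: index 0 -> 0 (same)
  Node 4: index 5 -> 5 (same)
  Node 5: index 2 -> 2 (same)
Nodes that changed position: none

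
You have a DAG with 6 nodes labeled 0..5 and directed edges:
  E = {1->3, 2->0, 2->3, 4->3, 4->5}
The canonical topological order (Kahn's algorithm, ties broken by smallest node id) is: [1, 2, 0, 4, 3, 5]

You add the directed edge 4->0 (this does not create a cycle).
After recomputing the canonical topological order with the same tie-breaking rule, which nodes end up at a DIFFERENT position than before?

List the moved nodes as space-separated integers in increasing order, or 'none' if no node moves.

Old toposort: [1, 2, 0, 4, 3, 5]
Added edge 4->0
Recompute Kahn (smallest-id tiebreak):
  initial in-degrees: [2, 0, 0, 3, 0, 1]
  ready (indeg=0): [1, 2, 4]
  pop 1: indeg[3]->2 | ready=[2, 4] | order so far=[1]
  pop 2: indeg[0]->1; indeg[3]->1 | ready=[4] | order so far=[1, 2]
  pop 4: indeg[0]->0; indeg[3]->0; indeg[5]->0 | ready=[0, 3, 5] | order so far=[1, 2, 4]
  pop 0: no out-edges | ready=[3, 5] | order so far=[1, 2, 4, 0]
  pop 3: no out-edges | ready=[5] | order so far=[1, 2, 4, 0, 3]
  pop 5: no out-edges | ready=[] | order so far=[1, 2, 4, 0, 3, 5]
New canonical toposort: [1, 2, 4, 0, 3, 5]
Compare positions:
  Node 0: index 2 -> 3 (moved)
  Node 1: index 0 -> 0 (same)
  Node 2: index 1 -> 1 (same)
  Node 3: index 4 -> 4 (same)
  Node 4: index 3 -> 2 (moved)
  Node 5: index 5 -> 5 (same)
Nodes that changed position: 0 4

Answer: 0 4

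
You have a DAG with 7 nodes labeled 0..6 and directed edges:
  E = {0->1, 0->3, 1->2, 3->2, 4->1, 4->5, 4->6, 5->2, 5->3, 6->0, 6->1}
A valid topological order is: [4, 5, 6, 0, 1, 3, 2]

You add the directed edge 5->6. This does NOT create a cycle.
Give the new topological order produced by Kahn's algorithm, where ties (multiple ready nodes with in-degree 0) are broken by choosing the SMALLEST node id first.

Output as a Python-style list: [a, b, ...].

Old toposort: [4, 5, 6, 0, 1, 3, 2]
Added edge: 5->6
Position of 5 (1) < position of 6 (2). Old order still valid.
Run Kahn's algorithm (break ties by smallest node id):
  initial in-degrees: [1, 3, 3, 2, 0, 1, 2]
  ready (indeg=0): [4]
  pop 4: indeg[1]->2; indeg[5]->0; indeg[6]->1 | ready=[5] | order so far=[4]
  pop 5: indeg[2]->2; indeg[3]->1; indeg[6]->0 | ready=[6] | order so far=[4, 5]
  pop 6: indeg[0]->0; indeg[1]->1 | ready=[0] | order so far=[4, 5, 6]
  pop 0: indeg[1]->0; indeg[3]->0 | ready=[1, 3] | order so far=[4, 5, 6, 0]
  pop 1: indeg[2]->1 | ready=[3] | order so far=[4, 5, 6, 0, 1]
  pop 3: indeg[2]->0 | ready=[2] | order so far=[4, 5, 6, 0, 1, 3]
  pop 2: no out-edges | ready=[] | order so far=[4, 5, 6, 0, 1, 3, 2]
  Result: [4, 5, 6, 0, 1, 3, 2]

Answer: [4, 5, 6, 0, 1, 3, 2]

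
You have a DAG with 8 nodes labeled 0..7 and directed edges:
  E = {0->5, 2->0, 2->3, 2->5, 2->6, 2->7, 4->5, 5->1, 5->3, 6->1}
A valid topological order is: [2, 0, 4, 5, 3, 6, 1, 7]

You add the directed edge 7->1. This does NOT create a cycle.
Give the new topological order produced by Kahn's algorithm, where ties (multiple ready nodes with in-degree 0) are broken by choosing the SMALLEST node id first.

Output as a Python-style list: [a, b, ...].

Old toposort: [2, 0, 4, 5, 3, 6, 1, 7]
Added edge: 7->1
Position of 7 (7) > position of 1 (6). Must reorder: 7 must now come before 1.
Run Kahn's algorithm (break ties by smallest node id):
  initial in-degrees: [1, 3, 0, 2, 0, 3, 1, 1]
  ready (indeg=0): [2, 4]
  pop 2: indeg[0]->0; indeg[3]->1; indeg[5]->2; indeg[6]->0; indeg[7]->0 | ready=[0, 4, 6, 7] | order so far=[2]
  pop 0: indeg[5]->1 | ready=[4, 6, 7] | order so far=[2, 0]
  pop 4: indeg[5]->0 | ready=[5, 6, 7] | order so far=[2, 0, 4]
  pop 5: indeg[1]->2; indeg[3]->0 | ready=[3, 6, 7] | order so far=[2, 0, 4, 5]
  pop 3: no out-edges | ready=[6, 7] | order so far=[2, 0, 4, 5, 3]
  pop 6: indeg[1]->1 | ready=[7] | order so far=[2, 0, 4, 5, 3, 6]
  pop 7: indeg[1]->0 | ready=[1] | order so far=[2, 0, 4, 5, 3, 6, 7]
  pop 1: no out-edges | ready=[] | order so far=[2, 0, 4, 5, 3, 6, 7, 1]
  Result: [2, 0, 4, 5, 3, 6, 7, 1]

Answer: [2, 0, 4, 5, 3, 6, 7, 1]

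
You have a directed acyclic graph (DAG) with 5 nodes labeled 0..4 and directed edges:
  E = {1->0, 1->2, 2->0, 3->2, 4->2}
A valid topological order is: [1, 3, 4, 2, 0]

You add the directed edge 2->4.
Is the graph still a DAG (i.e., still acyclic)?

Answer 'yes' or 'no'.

Answer: no

Derivation:
Given toposort: [1, 3, 4, 2, 0]
Position of 2: index 3; position of 4: index 2
New edge 2->4: backward (u after v in old order)
Backward edge: old toposort is now invalid. Check if this creates a cycle.
Does 4 already reach 2? Reachable from 4: [0, 2, 4]. YES -> cycle!
Still a DAG? no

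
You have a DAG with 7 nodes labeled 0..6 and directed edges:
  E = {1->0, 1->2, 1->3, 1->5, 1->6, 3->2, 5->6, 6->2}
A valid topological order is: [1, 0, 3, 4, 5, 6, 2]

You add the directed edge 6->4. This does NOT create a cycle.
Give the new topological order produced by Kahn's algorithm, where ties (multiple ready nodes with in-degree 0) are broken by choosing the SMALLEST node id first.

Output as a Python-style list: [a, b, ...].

Answer: [1, 0, 3, 5, 6, 2, 4]

Derivation:
Old toposort: [1, 0, 3, 4, 5, 6, 2]
Added edge: 6->4
Position of 6 (5) > position of 4 (3). Must reorder: 6 must now come before 4.
Run Kahn's algorithm (break ties by smallest node id):
  initial in-degrees: [1, 0, 3, 1, 1, 1, 2]
  ready (indeg=0): [1]
  pop 1: indeg[0]->0; indeg[2]->2; indeg[3]->0; indeg[5]->0; indeg[6]->1 | ready=[0, 3, 5] | order so far=[1]
  pop 0: no out-edges | ready=[3, 5] | order so far=[1, 0]
  pop 3: indeg[2]->1 | ready=[5] | order so far=[1, 0, 3]
  pop 5: indeg[6]->0 | ready=[6] | order so far=[1, 0, 3, 5]
  pop 6: indeg[2]->0; indeg[4]->0 | ready=[2, 4] | order so far=[1, 0, 3, 5, 6]
  pop 2: no out-edges | ready=[4] | order so far=[1, 0, 3, 5, 6, 2]
  pop 4: no out-edges | ready=[] | order so far=[1, 0, 3, 5, 6, 2, 4]
  Result: [1, 0, 3, 5, 6, 2, 4]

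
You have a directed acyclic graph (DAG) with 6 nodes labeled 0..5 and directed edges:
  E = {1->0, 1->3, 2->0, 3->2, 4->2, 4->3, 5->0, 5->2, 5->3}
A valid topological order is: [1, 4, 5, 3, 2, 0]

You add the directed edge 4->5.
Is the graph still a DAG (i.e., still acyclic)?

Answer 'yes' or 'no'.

Given toposort: [1, 4, 5, 3, 2, 0]
Position of 4: index 1; position of 5: index 2
New edge 4->5: forward
Forward edge: respects the existing order. Still a DAG, same toposort still valid.
Still a DAG? yes

Answer: yes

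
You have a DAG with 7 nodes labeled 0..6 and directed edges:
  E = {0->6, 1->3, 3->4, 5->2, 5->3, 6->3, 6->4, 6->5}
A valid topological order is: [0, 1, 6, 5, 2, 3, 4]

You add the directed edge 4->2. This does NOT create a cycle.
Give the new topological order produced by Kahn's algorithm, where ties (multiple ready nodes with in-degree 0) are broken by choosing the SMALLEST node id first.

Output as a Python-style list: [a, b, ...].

Answer: [0, 1, 6, 5, 3, 4, 2]

Derivation:
Old toposort: [0, 1, 6, 5, 2, 3, 4]
Added edge: 4->2
Position of 4 (6) > position of 2 (4). Must reorder: 4 must now come before 2.
Run Kahn's algorithm (break ties by smallest node id):
  initial in-degrees: [0, 0, 2, 3, 2, 1, 1]
  ready (indeg=0): [0, 1]
  pop 0: indeg[6]->0 | ready=[1, 6] | order so far=[0]
  pop 1: indeg[3]->2 | ready=[6] | order so far=[0, 1]
  pop 6: indeg[3]->1; indeg[4]->1; indeg[5]->0 | ready=[5] | order so far=[0, 1, 6]
  pop 5: indeg[2]->1; indeg[3]->0 | ready=[3] | order so far=[0, 1, 6, 5]
  pop 3: indeg[4]->0 | ready=[4] | order so far=[0, 1, 6, 5, 3]
  pop 4: indeg[2]->0 | ready=[2] | order so far=[0, 1, 6, 5, 3, 4]
  pop 2: no out-edges | ready=[] | order so far=[0, 1, 6, 5, 3, 4, 2]
  Result: [0, 1, 6, 5, 3, 4, 2]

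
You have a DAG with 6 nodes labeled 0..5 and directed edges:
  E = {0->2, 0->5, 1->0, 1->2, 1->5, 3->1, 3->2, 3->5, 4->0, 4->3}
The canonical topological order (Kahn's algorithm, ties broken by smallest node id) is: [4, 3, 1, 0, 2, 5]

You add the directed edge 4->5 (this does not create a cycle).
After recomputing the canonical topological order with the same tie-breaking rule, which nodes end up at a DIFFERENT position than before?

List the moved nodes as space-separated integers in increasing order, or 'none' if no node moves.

Answer: none

Derivation:
Old toposort: [4, 3, 1, 0, 2, 5]
Added edge 4->5
Recompute Kahn (smallest-id tiebreak):
  initial in-degrees: [2, 1, 3, 1, 0, 4]
  ready (indeg=0): [4]
  pop 4: indeg[0]->1; indeg[3]->0; indeg[5]->3 | ready=[3] | order so far=[4]
  pop 3: indeg[1]->0; indeg[2]->2; indeg[5]->2 | ready=[1] | order so far=[4, 3]
  pop 1: indeg[0]->0; indeg[2]->1; indeg[5]->1 | ready=[0] | order so far=[4, 3, 1]
  pop 0: indeg[2]->0; indeg[5]->0 | ready=[2, 5] | order so far=[4, 3, 1, 0]
  pop 2: no out-edges | ready=[5] | order so far=[4, 3, 1, 0, 2]
  pop 5: no out-edges | ready=[] | order so far=[4, 3, 1, 0, 2, 5]
New canonical toposort: [4, 3, 1, 0, 2, 5]
Compare positions:
  Node 0: index 3 -> 3 (same)
  Node 1: index 2 -> 2 (same)
  Node 2: index 4 -> 4 (same)
  Node 3: index 1 -> 1 (same)
  Node 4: index 0 -> 0 (same)
  Node 5: index 5 -> 5 (same)
Nodes that changed position: none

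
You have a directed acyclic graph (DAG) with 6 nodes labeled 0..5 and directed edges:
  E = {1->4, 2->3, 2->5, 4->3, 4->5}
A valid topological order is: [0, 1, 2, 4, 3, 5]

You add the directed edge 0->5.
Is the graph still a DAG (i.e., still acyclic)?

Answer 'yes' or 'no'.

Given toposort: [0, 1, 2, 4, 3, 5]
Position of 0: index 0; position of 5: index 5
New edge 0->5: forward
Forward edge: respects the existing order. Still a DAG, same toposort still valid.
Still a DAG? yes

Answer: yes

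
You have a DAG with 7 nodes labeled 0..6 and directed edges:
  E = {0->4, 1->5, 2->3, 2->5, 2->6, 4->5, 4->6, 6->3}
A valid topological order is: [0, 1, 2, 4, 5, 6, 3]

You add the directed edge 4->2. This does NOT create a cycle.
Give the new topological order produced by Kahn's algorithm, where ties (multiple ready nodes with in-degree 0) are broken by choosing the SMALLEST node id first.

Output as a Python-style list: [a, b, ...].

Old toposort: [0, 1, 2, 4, 5, 6, 3]
Added edge: 4->2
Position of 4 (3) > position of 2 (2). Must reorder: 4 must now come before 2.
Run Kahn's algorithm (break ties by smallest node id):
  initial in-degrees: [0, 0, 1, 2, 1, 3, 2]
  ready (indeg=0): [0, 1]
  pop 0: indeg[4]->0 | ready=[1, 4] | order so far=[0]
  pop 1: indeg[5]->2 | ready=[4] | order so far=[0, 1]
  pop 4: indeg[2]->0; indeg[5]->1; indeg[6]->1 | ready=[2] | order so far=[0, 1, 4]
  pop 2: indeg[3]->1; indeg[5]->0; indeg[6]->0 | ready=[5, 6] | order so far=[0, 1, 4, 2]
  pop 5: no out-edges | ready=[6] | order so far=[0, 1, 4, 2, 5]
  pop 6: indeg[3]->0 | ready=[3] | order so far=[0, 1, 4, 2, 5, 6]
  pop 3: no out-edges | ready=[] | order so far=[0, 1, 4, 2, 5, 6, 3]
  Result: [0, 1, 4, 2, 5, 6, 3]

Answer: [0, 1, 4, 2, 5, 6, 3]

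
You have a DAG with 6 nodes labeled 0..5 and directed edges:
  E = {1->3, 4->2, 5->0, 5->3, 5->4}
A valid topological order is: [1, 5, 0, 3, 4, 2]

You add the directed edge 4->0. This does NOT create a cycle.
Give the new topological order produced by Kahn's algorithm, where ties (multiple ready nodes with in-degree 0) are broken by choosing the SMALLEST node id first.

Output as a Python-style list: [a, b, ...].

Old toposort: [1, 5, 0, 3, 4, 2]
Added edge: 4->0
Position of 4 (4) > position of 0 (2). Must reorder: 4 must now come before 0.
Run Kahn's algorithm (break ties by smallest node id):
  initial in-degrees: [2, 0, 1, 2, 1, 0]
  ready (indeg=0): [1, 5]
  pop 1: indeg[3]->1 | ready=[5] | order so far=[1]
  pop 5: indeg[0]->1; indeg[3]->0; indeg[4]->0 | ready=[3, 4] | order so far=[1, 5]
  pop 3: no out-edges | ready=[4] | order so far=[1, 5, 3]
  pop 4: indeg[0]->0; indeg[2]->0 | ready=[0, 2] | order so far=[1, 5, 3, 4]
  pop 0: no out-edges | ready=[2] | order so far=[1, 5, 3, 4, 0]
  pop 2: no out-edges | ready=[] | order so far=[1, 5, 3, 4, 0, 2]
  Result: [1, 5, 3, 4, 0, 2]

Answer: [1, 5, 3, 4, 0, 2]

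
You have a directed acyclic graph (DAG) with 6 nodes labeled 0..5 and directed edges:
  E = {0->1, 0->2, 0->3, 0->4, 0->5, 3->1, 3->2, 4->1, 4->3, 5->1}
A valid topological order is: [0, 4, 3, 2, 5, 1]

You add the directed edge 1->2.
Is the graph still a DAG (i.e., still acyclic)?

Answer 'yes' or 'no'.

Given toposort: [0, 4, 3, 2, 5, 1]
Position of 1: index 5; position of 2: index 3
New edge 1->2: backward (u after v in old order)
Backward edge: old toposort is now invalid. Check if this creates a cycle.
Does 2 already reach 1? Reachable from 2: [2]. NO -> still a DAG (reorder needed).
Still a DAG? yes

Answer: yes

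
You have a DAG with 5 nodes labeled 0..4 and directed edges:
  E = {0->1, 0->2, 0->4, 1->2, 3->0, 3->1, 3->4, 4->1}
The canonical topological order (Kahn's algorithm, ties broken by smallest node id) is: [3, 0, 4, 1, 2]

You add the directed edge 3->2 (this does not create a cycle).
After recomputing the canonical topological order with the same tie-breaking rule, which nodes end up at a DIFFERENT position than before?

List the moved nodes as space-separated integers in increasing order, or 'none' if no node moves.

Answer: none

Derivation:
Old toposort: [3, 0, 4, 1, 2]
Added edge 3->2
Recompute Kahn (smallest-id tiebreak):
  initial in-degrees: [1, 3, 3, 0, 2]
  ready (indeg=0): [3]
  pop 3: indeg[0]->0; indeg[1]->2; indeg[2]->2; indeg[4]->1 | ready=[0] | order so far=[3]
  pop 0: indeg[1]->1; indeg[2]->1; indeg[4]->0 | ready=[4] | order so far=[3, 0]
  pop 4: indeg[1]->0 | ready=[1] | order so far=[3, 0, 4]
  pop 1: indeg[2]->0 | ready=[2] | order so far=[3, 0, 4, 1]
  pop 2: no out-edges | ready=[] | order so far=[3, 0, 4, 1, 2]
New canonical toposort: [3, 0, 4, 1, 2]
Compare positions:
  Node 0: index 1 -> 1 (same)
  Node 1: index 3 -> 3 (same)
  Node 2: index 4 -> 4 (same)
  Node 3: index 0 -> 0 (same)
  Node 4: index 2 -> 2 (same)
Nodes that changed position: none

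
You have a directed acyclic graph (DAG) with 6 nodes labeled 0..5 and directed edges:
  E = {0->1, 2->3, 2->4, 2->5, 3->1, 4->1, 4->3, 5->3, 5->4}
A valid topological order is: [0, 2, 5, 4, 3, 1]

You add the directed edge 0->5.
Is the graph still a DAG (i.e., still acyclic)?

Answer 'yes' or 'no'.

Given toposort: [0, 2, 5, 4, 3, 1]
Position of 0: index 0; position of 5: index 2
New edge 0->5: forward
Forward edge: respects the existing order. Still a DAG, same toposort still valid.
Still a DAG? yes

Answer: yes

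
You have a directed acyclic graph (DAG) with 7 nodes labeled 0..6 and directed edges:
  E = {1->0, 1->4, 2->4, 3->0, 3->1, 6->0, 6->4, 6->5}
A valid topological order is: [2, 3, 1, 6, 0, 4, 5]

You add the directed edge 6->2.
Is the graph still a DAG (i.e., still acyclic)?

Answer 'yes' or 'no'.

Given toposort: [2, 3, 1, 6, 0, 4, 5]
Position of 6: index 3; position of 2: index 0
New edge 6->2: backward (u after v in old order)
Backward edge: old toposort is now invalid. Check if this creates a cycle.
Does 2 already reach 6? Reachable from 2: [2, 4]. NO -> still a DAG (reorder needed).
Still a DAG? yes

Answer: yes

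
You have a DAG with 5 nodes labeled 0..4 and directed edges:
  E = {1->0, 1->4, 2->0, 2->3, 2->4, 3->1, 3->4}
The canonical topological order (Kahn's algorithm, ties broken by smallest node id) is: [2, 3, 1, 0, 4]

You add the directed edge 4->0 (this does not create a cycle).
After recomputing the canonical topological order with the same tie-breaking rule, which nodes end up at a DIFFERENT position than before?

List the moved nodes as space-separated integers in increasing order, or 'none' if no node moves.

Old toposort: [2, 3, 1, 0, 4]
Added edge 4->0
Recompute Kahn (smallest-id tiebreak):
  initial in-degrees: [3, 1, 0, 1, 3]
  ready (indeg=0): [2]
  pop 2: indeg[0]->2; indeg[3]->0; indeg[4]->2 | ready=[3] | order so far=[2]
  pop 3: indeg[1]->0; indeg[4]->1 | ready=[1] | order so far=[2, 3]
  pop 1: indeg[0]->1; indeg[4]->0 | ready=[4] | order so far=[2, 3, 1]
  pop 4: indeg[0]->0 | ready=[0] | order so far=[2, 3, 1, 4]
  pop 0: no out-edges | ready=[] | order so far=[2, 3, 1, 4, 0]
New canonical toposort: [2, 3, 1, 4, 0]
Compare positions:
  Node 0: index 3 -> 4 (moved)
  Node 1: index 2 -> 2 (same)
  Node 2: index 0 -> 0 (same)
  Node 3: index 1 -> 1 (same)
  Node 4: index 4 -> 3 (moved)
Nodes that changed position: 0 4

Answer: 0 4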